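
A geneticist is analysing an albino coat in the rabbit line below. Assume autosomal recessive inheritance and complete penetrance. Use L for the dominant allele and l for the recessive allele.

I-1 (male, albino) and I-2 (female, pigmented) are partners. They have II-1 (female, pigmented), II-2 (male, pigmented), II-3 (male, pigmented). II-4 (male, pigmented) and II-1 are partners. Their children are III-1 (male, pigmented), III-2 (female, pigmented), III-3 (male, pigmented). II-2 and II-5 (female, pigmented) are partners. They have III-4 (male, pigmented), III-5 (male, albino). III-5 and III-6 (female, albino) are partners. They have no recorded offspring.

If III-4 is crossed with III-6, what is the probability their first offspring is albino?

1/3

II-2 is pigmented so carries L and received l from I-1 (ll), so II-2 is Ll.
II-5 is pigmented so carries L and passed l to III-5 (ll), so II-5 is Ll.
III-4 is a pigmented offspring of II-2 (Ll) × II-5 (Ll), whose cross gives 1/4 LL : 1/2 Ll : 1/4 ll; conditioning on being pigmented, III-4 is LL with probability 1/3, Ll with probability 2/3.
III-6 is albino, so III-6 is ll.
Summing over parental genotype combinations, P(offspring is albino) = 2/3·1/2 = 1/3.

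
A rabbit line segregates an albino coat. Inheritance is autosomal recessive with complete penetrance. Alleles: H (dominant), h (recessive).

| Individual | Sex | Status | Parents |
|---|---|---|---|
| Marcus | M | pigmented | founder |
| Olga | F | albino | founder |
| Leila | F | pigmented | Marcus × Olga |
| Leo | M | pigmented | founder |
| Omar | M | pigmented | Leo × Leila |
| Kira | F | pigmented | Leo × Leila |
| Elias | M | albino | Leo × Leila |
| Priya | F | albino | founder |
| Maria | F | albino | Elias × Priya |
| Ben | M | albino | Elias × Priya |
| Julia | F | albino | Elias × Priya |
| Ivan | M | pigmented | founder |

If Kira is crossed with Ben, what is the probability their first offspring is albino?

1/3

Leo is pigmented so carries H and passed h to Elias (hh), so Leo is Hh.
Leila is pigmented so carries H and received h from Olga (hh), so Leila is Hh.
Kira is a pigmented offspring of Leo (Hh) × Leila (Hh), whose cross gives 1/4 HH : 1/2 Hh : 1/4 hh; conditioning on being pigmented, Kira is HH with probability 1/3, Hh with probability 2/3.
Ben is albino, so Ben is hh.
Summing over parental genotype combinations, P(offspring is albino) = 2/3·1/2 = 1/3.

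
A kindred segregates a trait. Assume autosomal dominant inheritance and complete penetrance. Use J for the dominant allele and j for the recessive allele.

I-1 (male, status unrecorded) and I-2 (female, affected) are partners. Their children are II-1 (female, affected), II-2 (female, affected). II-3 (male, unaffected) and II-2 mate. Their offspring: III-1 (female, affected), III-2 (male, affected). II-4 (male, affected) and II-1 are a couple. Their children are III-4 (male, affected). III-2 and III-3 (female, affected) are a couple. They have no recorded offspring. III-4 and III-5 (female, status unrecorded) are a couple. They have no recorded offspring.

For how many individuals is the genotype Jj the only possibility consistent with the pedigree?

Obligate heterozygotes: III-1 is affected so carries J and received j from II-3 (jj), so III-1 is Jj; III-2 is affected so carries J and received j from II-3 (jj), so III-2 is Jj.
Every other individual is either homozygous by phenotype or has at least one consistent homozygous assignment, so the count is 2.

2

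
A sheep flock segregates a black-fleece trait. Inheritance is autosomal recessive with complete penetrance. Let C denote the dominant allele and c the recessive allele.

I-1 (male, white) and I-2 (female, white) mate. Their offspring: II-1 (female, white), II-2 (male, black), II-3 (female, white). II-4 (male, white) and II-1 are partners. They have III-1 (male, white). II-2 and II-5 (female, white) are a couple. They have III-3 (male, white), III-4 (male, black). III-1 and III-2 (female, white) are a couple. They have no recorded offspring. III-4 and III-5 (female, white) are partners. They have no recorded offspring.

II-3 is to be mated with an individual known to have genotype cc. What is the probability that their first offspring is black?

I-1 is white so carries C and passed c to II-2 (cc), so I-1 is Cc.
I-2 is white so carries C and passed c to II-2 (cc), so I-2 is Cc.
II-3 is a white offspring of I-1 (Cc) × I-2 (Cc), whose cross gives 1/4 CC : 1/2 Cc : 1/4 cc; conditioning on being white, II-3 is CC with probability 1/3, Cc with probability 2/3.
Summing over parental genotype combinations, P(offspring is black) = 2/3·1/2 = 1/3.

1/3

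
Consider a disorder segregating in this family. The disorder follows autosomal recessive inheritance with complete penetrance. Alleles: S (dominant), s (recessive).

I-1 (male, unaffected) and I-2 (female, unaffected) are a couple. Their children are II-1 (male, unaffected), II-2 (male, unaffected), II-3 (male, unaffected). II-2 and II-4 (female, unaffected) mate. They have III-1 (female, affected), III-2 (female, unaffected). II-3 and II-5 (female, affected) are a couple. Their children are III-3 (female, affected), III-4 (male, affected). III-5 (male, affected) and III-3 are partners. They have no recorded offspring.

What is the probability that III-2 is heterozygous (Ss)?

II-2 is unaffected so carries S and passed s to III-1 (ss), so II-2 is Ss.
II-4 is unaffected so carries S and passed s to III-1 (ss), so II-4 is Ss.
Their cross gives offspring ratios 1/4 SS : 1/2 Ss : 1/4 ss. Conditioning on III-2 being unaffected, P(Ss) = 1/2 / 3/4 = 2/3.

2/3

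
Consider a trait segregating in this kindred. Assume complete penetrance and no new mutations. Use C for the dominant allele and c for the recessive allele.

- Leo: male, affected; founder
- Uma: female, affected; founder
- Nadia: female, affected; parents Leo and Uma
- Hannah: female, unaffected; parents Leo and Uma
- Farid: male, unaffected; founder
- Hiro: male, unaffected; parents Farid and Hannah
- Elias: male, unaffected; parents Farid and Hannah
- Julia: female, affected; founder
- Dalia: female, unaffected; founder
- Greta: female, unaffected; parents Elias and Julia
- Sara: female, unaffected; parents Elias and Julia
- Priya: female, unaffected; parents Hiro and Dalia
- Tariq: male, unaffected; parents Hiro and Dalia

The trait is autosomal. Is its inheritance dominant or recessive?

dominant

Leo and Uma are both affected yet have an unaffected child Hannah. Under a recessive model two affected parents are homozygous and every child would be affected, so the trait cannot be recessive.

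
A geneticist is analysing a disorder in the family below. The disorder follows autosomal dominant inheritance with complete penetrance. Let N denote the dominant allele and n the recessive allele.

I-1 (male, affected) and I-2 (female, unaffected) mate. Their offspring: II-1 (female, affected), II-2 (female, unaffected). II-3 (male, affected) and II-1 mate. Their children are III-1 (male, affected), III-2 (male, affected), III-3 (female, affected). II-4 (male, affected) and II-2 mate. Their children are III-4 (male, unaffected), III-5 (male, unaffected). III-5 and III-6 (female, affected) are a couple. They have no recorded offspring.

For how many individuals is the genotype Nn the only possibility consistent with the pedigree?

Obligate heterozygotes: I-1 is affected so carries N and passed n to II-2 (nn), so I-1 is Nn; II-1 is affected so carries N and received n from I-2 (nn), so II-1 is Nn; II-4 is affected so carries N and passed n to III-4 (nn), so II-4 is Nn.
Every other individual is either homozygous by phenotype or has at least one consistent homozygous assignment, so the count is 3.

3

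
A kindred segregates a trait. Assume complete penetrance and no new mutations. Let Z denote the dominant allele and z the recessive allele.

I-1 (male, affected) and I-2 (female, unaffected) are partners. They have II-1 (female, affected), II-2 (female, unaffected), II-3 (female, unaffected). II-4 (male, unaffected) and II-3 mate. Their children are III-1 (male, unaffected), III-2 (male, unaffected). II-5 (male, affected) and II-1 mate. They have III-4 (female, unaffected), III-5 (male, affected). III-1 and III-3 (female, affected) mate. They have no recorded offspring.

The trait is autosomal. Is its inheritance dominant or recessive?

II-5 and II-1 are both affected yet have an unaffected child III-4. Under a recessive model two affected parents are homozygous and every child would be affected, so the trait cannot be recessive.

dominant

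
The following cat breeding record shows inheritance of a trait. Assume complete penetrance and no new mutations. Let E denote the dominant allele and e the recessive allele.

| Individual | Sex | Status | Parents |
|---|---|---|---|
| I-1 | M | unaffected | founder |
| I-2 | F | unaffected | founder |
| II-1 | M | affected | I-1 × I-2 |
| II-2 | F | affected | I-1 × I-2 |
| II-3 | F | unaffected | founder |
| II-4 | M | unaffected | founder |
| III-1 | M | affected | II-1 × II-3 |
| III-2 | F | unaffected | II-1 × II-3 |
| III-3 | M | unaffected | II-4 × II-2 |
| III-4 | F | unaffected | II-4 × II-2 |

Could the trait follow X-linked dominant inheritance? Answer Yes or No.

No

Under X-linked dominant, II-1 (affected, male) cannot arise from I-1 (unaffected) × I-2 (unaffected).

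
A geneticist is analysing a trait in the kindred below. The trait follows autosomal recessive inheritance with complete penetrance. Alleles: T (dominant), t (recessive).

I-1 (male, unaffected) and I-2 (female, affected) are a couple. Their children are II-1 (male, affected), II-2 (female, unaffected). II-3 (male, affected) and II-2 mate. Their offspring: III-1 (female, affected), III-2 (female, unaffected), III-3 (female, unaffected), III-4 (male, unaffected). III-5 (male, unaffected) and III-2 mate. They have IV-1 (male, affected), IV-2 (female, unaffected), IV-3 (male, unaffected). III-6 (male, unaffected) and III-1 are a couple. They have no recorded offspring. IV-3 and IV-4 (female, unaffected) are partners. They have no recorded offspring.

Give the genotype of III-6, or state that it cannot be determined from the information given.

cannot be determined

III-6's phenotype allows TT or Tt, and no parent or child forces a single allele at both positions; consistent genotype assignments exist with III-6 as TT or Tt.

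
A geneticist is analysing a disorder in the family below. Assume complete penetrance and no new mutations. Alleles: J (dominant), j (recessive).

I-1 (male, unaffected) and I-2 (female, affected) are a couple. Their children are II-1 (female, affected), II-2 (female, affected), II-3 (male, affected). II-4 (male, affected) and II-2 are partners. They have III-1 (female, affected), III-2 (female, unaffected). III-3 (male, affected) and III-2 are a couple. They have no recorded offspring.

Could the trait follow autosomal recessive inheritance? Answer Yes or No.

No

Under autosomal recessive, III-2 (unaffected, female) cannot arise from II-4 (affected) × II-2 (affected).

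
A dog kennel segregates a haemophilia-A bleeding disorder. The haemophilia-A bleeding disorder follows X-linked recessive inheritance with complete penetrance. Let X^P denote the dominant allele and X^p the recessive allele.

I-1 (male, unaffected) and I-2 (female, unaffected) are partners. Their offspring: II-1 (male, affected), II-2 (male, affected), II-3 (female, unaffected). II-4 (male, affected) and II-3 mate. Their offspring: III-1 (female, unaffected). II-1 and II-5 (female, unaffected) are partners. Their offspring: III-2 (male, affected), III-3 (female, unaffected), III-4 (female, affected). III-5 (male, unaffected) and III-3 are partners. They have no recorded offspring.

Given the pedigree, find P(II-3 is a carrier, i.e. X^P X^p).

1/3

I-1 is unaffected, so I-1 is X^P Y.
I-2 is unaffected so carries P and passed p to II-1 (X^p Y), so I-2 is X^P X^p.
Their cross gives offspring ratios 1/2 X^P X^P : 1/2 X^P X^p. Conditioning on II-3 being unaffected, P(X^P X^p) = 1/2 / 1 = 1/2 before taking II-3's own offspring into account.
II-4 is affected, so II-4 is X^p Y.
Now use II-3's offspring. Probability of each recorded status — unaffected daughter III-1: 1/2 if II-3 is X^P X^p, 1 if X^P X^P.
Bayes: P(X^P X^p) = 1/2·1/2 / (1/2·1/2 + 1/2·1) = 1/3.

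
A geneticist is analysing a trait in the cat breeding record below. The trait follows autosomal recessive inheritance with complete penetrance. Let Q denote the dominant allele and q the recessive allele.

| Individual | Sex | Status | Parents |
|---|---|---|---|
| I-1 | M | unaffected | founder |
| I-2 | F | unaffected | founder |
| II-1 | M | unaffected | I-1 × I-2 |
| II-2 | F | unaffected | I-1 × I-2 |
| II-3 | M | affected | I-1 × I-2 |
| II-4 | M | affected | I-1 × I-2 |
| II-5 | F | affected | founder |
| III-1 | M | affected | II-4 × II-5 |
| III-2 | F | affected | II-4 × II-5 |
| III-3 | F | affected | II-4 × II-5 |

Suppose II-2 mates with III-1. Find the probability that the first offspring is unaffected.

2/3

I-1 is unaffected so carries Q and passed q to II-3 (qq), so I-1 is Qq.
I-2 is unaffected so carries Q and passed q to II-3 (qq), so I-2 is Qq.
II-2 is an unaffected offspring of I-1 (Qq) × I-2 (Qq), whose cross gives 1/4 QQ : 1/2 Qq : 1/4 qq; conditioning on being unaffected, II-2 is QQ with probability 1/3, Qq with probability 2/3.
III-1 is affected, so III-1 is qq.
Summing over parental genotype combinations, P(offspring is unaffected) = 1/3·1 + 2/3·1/2 = 2/3.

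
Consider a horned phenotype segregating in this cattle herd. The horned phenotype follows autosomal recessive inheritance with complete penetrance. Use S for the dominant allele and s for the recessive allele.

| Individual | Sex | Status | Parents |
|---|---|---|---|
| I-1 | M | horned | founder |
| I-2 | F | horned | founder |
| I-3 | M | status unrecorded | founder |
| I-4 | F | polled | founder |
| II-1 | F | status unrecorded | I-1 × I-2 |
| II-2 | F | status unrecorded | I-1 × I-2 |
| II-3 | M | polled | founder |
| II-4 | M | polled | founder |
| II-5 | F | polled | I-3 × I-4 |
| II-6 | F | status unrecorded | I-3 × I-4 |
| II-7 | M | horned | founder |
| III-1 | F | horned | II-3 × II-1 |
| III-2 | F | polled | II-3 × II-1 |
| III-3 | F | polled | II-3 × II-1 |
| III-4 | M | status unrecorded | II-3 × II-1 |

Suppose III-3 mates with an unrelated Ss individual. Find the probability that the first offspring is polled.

3/4

III-3 is polled so carries S and received s from II-1 (ss), so III-3 is Ss.
The cross gives 1/4 SS : 1/2 Ss : 1/4 ss, so P(offspring is polled) = 3/4.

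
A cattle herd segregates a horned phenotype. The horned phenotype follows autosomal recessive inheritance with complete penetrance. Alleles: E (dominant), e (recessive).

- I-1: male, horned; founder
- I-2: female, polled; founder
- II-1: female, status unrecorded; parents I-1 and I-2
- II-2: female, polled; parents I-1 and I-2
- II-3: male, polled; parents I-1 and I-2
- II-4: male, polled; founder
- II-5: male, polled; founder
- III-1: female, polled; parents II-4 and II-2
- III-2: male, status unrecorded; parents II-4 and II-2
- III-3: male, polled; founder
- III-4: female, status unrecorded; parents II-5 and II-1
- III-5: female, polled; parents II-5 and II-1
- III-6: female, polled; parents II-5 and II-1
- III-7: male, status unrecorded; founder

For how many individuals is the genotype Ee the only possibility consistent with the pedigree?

2

Obligate heterozygotes: II-2 is polled so carries E and received e from I-1 (ee), so II-2 is Ee; II-3 is polled so carries E and received e from I-1 (ee), so II-3 is Ee.
Every other individual is either homozygous by phenotype or has at least one consistent homozygous assignment, so the count is 2.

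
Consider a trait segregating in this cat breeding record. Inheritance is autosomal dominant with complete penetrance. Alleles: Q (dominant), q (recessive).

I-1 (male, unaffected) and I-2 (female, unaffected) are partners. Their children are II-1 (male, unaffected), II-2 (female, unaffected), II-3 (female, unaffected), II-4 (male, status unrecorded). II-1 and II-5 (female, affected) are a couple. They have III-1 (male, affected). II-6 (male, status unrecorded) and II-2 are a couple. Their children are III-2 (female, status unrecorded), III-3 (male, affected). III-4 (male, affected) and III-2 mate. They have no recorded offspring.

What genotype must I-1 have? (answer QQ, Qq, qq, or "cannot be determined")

I-1 is unaffected, so I-1 is qq.

qq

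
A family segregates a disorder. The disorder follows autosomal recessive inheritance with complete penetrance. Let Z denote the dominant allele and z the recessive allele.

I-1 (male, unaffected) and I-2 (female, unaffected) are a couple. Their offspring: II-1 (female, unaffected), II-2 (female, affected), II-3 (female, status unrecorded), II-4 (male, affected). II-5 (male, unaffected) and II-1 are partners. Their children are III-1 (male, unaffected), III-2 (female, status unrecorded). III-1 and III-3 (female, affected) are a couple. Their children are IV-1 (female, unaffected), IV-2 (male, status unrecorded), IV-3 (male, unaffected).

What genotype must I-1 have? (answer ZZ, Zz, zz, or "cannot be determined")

From phenotype alone, I-1 is ZZ or Zz.
I-1 is unaffected so carries Z and passed z to II-2 (zz), so I-1 is Zz.

Zz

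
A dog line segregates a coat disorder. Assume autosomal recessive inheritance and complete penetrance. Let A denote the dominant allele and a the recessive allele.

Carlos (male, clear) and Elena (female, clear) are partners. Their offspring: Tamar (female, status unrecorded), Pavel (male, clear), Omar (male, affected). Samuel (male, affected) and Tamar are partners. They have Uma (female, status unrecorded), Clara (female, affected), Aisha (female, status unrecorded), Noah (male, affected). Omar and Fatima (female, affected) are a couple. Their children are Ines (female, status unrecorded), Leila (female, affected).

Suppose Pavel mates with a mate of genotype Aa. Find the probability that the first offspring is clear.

5/6

Carlos is clear so carries A and passed a to Omar (aa), so Carlos is Aa.
Elena is clear so carries A and passed a to Omar (aa), so Elena is Aa.
Pavel is a clear offspring of Carlos (Aa) × Elena (Aa), whose cross gives 1/4 AA : 1/2 Aa : 1/4 aa; conditioning on being clear, Pavel is AA with probability 1/3, Aa with probability 2/3.
Summing over parental genotype combinations, P(offspring is clear) = 1/3·1 + 2/3·3/4 = 5/6.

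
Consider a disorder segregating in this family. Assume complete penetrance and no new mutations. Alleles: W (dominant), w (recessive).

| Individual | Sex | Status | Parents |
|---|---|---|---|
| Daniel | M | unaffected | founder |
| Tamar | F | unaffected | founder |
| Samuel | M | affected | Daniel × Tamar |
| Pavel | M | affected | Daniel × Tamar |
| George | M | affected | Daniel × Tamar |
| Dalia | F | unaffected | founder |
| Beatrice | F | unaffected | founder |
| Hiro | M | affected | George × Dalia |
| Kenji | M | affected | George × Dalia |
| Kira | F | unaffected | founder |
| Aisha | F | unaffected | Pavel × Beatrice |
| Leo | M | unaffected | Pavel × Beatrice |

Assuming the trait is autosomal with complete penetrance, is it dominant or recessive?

recessive

Daniel and Tamar are both unaffected yet have an affected child Samuel. Under dominance, an affected child requires at least one affected parent, so the trait cannot be dominant.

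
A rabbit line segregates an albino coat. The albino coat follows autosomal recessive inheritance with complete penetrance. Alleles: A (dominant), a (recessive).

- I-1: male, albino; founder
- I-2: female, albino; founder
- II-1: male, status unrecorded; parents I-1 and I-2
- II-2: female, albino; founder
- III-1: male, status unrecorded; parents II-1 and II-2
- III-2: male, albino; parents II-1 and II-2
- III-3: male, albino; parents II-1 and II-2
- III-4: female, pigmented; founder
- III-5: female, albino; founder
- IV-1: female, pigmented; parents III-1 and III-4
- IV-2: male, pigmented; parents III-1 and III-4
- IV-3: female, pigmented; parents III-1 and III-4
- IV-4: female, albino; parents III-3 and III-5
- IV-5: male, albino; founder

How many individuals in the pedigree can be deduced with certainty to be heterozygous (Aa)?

Obligate heterozygotes: IV-1 is pigmented so carries A and received a from III-1 (aa), so IV-1 is Aa; IV-2 is pigmented so carries A and received a from III-1 (aa), so IV-2 is Aa; IV-3 is pigmented so carries A and received a from III-1 (aa), so IV-3 is Aa.
Every other individual is either homozygous by phenotype or has at least one consistent homozygous assignment, so the count is 3.

3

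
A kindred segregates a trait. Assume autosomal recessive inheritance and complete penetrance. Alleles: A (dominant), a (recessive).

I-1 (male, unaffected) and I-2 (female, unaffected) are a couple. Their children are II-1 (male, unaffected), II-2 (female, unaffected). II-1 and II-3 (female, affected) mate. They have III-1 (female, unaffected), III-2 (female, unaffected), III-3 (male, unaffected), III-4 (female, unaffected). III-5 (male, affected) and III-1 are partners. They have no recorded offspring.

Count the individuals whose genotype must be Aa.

4

Obligate heterozygotes: III-1 is unaffected so carries A and received a from II-3 (aa), so III-1 is Aa; III-2 is unaffected so carries A and received a from II-3 (aa), so III-2 is Aa; III-3 is unaffected so carries A and received a from II-3 (aa), so III-3 is Aa; III-4 is unaffected so carries A and received a from II-3 (aa), so III-4 is Aa.
Every other individual is either homozygous by phenotype or has at least one consistent homozygous assignment, so the count is 4.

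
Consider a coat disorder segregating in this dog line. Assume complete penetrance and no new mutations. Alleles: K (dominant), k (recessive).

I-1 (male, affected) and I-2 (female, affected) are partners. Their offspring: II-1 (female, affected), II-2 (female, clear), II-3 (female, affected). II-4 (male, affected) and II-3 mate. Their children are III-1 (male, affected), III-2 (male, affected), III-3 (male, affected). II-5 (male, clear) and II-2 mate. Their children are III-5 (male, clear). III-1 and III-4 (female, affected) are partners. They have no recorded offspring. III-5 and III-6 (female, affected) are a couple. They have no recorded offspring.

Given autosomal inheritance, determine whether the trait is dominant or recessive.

dominant

I-1 and I-2 are both affected yet have a clear child II-2. Under a recessive model two affected parents are homozygous and every child would be affected, so the trait cannot be recessive.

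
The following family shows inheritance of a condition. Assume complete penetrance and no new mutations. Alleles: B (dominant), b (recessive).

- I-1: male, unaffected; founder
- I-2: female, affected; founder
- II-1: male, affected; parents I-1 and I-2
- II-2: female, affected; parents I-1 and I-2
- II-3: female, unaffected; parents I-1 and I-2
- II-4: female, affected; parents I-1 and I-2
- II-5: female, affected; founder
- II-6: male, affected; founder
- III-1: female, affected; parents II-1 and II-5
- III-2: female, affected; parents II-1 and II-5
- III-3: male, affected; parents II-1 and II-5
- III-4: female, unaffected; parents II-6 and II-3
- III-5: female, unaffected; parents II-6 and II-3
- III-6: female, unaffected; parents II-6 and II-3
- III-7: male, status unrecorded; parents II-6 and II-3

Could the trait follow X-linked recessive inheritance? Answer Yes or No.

Under X-linked recessive, II-2 (affected, female) cannot arise from I-1 (unaffected) × I-2 (affected).

No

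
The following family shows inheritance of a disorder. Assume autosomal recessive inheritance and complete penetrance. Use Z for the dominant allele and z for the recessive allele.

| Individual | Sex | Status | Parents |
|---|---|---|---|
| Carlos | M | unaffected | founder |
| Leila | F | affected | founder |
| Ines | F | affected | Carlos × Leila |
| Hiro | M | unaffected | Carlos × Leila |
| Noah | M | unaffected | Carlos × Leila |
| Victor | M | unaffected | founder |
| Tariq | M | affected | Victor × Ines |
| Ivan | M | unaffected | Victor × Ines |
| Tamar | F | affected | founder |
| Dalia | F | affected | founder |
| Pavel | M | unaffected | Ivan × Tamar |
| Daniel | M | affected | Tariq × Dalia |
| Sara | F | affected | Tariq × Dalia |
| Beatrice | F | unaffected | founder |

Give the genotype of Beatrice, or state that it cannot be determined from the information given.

Beatrice's phenotype allows ZZ or Zz, and no parent or child forces a single allele at both positions; consistent genotype assignments exist with Beatrice as ZZ or Zz.

cannot be determined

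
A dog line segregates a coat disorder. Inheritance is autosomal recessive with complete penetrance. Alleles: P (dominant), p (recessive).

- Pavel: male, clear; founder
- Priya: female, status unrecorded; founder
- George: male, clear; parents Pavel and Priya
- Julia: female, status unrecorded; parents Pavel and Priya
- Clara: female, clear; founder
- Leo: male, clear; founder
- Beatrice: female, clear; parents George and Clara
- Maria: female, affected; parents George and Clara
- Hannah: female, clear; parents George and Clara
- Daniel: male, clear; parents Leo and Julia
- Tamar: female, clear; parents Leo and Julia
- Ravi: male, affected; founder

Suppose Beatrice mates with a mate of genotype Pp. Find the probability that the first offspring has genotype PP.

George is clear so carries P and passed p to Maria (pp), so George is Pp.
Clara is clear so carries P and passed p to Maria (pp), so Clara is Pp.
Beatrice is a clear offspring of George (Pp) × Clara (Pp), whose cross gives 1/4 PP : 1/2 Pp : 1/4 pp; conditioning on being clear, Beatrice is PP with probability 1/3, Pp with probability 2/3.
Summing over parental genotype combinations, P(offspring has genotype PP) = 1/3·1/2 + 2/3·1/4 = 1/3.

1/3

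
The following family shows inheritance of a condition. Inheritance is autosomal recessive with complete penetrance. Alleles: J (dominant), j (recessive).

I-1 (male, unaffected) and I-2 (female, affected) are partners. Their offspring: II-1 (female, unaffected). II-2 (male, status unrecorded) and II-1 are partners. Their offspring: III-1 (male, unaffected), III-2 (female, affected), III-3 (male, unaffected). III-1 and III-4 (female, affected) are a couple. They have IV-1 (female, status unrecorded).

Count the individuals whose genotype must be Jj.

Obligate heterozygotes: II-1 is unaffected so carries J and received j from I-2 (jj), so II-1 is Jj.
Every other individual is either homozygous by phenotype or has at least one consistent homozygous assignment, so the count is 1.

1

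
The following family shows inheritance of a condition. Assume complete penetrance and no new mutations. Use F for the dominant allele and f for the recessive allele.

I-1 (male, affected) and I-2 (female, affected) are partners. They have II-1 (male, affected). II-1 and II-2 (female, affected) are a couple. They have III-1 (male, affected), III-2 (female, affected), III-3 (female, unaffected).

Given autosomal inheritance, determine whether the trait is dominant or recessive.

II-1 and II-2 are both affected yet have an unaffected child III-3. Under a recessive model two affected parents are homozygous and every child would be affected, so the trait cannot be recessive.

dominant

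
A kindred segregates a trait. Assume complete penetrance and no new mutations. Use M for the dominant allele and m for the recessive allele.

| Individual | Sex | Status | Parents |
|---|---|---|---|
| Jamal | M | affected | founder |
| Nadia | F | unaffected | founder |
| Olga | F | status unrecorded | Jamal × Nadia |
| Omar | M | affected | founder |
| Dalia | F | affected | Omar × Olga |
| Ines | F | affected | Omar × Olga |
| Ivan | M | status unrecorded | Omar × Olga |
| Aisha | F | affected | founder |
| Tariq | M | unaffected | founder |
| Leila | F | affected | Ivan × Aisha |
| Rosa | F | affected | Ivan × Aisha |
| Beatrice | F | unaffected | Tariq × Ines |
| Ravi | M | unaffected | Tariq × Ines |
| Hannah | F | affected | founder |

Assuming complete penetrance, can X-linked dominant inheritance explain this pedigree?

A consistent assignment under X-linked dominant exists: Jamal X^M Y, Nadia X^m X^m, Olga X^M X^m, Omar X^M Y, Dalia X^M X^M, Ines X^M X^m, Ivan X^M Y, Aisha X^M X^M, Tariq X^m Y, Leila X^M X^M, Rosa X^M X^M, Beatrice X^m X^m, Ravi X^m Y, Hannah X^M X^M.
In this assignment every recorded phenotype matches its genotype and every non-founder's genotype is obtainable from its parents' genotypes, so the pedigree is consistent.

Yes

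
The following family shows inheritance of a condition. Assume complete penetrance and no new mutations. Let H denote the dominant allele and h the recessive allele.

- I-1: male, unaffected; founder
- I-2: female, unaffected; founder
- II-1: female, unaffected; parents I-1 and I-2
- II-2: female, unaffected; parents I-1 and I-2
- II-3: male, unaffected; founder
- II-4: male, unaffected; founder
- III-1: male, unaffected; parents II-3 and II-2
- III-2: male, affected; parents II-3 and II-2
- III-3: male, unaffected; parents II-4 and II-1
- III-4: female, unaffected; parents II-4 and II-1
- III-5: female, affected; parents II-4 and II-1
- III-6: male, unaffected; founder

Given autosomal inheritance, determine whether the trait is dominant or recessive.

recessive

II-3 and II-2 are both unaffected yet have an affected child III-2. Under dominance, an affected child requires at least one affected parent, so the trait cannot be dominant.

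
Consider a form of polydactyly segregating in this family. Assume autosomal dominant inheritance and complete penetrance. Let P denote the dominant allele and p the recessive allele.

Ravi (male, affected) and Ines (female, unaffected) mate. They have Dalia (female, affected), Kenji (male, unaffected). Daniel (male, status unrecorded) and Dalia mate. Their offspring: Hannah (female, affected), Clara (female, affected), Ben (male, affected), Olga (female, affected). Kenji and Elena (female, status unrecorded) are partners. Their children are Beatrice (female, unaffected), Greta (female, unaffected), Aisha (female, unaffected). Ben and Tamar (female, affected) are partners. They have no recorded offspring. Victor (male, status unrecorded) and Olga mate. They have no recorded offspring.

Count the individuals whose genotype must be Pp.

Obligate heterozygotes: Ravi is affected so carries P and passed p to Kenji (pp), so Ravi is Pp; Dalia is affected so carries P and received p from Ines (pp), so Dalia is Pp.
Every other individual is either homozygous by phenotype or has at least one consistent homozygous assignment, so the count is 2.

2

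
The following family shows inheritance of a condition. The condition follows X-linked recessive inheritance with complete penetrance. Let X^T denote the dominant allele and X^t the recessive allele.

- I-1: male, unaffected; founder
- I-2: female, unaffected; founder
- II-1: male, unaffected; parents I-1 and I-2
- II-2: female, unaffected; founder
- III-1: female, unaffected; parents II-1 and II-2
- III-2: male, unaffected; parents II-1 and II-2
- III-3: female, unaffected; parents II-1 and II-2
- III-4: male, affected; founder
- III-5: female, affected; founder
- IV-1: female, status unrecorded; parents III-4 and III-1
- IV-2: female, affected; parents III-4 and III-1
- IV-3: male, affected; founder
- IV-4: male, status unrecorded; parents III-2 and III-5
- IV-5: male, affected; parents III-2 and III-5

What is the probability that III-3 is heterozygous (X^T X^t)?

II-1 is unaffected, so II-1 is X^T Y.
II-2 is unaffected so carries T and passed t to III-1 (X^T X^t, whose T came from II-1), so II-2 is X^T X^t.
Their cross gives offspring ratios 1/2 X^T X^T : 1/2 X^T X^t. Conditioning on III-3 being unaffected, P(X^T X^t) = 1/2 / 1 = 1/2.

1/2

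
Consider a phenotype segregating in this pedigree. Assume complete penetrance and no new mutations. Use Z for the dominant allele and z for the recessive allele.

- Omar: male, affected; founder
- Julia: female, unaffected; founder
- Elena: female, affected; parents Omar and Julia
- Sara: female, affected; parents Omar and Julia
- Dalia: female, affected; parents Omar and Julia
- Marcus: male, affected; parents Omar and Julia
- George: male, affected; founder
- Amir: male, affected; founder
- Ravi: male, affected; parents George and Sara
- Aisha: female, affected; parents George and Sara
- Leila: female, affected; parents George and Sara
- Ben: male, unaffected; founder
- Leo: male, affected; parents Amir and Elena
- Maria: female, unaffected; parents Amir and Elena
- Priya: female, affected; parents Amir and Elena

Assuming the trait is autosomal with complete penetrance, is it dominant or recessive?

dominant

Amir and Elena are both affected yet have an unaffected child Maria. Under a recessive model two affected parents are homozygous and every child would be affected, so the trait cannot be recessive.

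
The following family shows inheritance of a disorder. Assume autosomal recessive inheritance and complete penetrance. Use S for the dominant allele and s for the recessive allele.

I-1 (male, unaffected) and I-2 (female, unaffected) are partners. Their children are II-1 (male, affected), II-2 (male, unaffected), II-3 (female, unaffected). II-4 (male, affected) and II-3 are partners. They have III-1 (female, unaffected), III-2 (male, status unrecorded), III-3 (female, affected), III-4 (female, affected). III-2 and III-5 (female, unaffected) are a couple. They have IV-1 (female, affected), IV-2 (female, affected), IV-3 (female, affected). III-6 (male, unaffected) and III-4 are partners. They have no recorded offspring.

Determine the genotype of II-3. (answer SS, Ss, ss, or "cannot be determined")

Ss

From phenotype alone, II-3 is SS or Ss.
II-3 is unaffected so carries S and passed s to III-3 (ss), so II-3 is Ss.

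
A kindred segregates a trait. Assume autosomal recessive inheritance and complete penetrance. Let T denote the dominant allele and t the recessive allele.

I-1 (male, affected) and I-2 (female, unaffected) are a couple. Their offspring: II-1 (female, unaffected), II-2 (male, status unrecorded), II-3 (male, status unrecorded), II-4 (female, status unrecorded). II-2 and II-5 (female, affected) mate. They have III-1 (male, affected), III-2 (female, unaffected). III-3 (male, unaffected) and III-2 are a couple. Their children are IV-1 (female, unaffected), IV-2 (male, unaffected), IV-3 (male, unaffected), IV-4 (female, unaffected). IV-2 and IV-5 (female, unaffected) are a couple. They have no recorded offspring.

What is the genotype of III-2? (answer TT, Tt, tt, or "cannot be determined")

Tt

From phenotype alone, III-2 is TT or Tt.
III-2 is unaffected so carries T and received t from II-5 (tt), so III-2 is Tt.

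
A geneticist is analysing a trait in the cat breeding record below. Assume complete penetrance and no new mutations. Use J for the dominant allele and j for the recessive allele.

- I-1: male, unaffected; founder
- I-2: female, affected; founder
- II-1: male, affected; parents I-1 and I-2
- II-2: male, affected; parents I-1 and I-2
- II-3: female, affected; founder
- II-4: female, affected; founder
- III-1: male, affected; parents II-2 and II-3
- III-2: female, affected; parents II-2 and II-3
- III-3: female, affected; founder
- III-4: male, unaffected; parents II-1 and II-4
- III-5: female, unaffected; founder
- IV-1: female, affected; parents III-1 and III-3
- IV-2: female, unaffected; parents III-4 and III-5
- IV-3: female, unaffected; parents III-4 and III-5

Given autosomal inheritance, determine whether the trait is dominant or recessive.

dominant

II-1 and II-4 are both affected yet have an unaffected child III-4. Under a recessive model two affected parents are homozygous and every child would be affected, so the trait cannot be recessive.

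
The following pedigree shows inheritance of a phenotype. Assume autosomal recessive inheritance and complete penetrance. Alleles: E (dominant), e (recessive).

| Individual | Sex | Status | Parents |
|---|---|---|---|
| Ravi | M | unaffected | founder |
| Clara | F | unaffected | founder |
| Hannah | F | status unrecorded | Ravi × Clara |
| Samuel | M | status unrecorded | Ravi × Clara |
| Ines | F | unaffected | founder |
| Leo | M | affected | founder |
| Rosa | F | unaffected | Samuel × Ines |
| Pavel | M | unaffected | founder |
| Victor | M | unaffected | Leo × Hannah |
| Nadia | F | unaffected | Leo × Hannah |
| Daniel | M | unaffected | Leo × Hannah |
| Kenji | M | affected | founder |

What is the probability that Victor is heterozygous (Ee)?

1

Victor is unaffected so carries E and received e from Leo (ee), so Victor is Ee, giving P(Ee) = 1.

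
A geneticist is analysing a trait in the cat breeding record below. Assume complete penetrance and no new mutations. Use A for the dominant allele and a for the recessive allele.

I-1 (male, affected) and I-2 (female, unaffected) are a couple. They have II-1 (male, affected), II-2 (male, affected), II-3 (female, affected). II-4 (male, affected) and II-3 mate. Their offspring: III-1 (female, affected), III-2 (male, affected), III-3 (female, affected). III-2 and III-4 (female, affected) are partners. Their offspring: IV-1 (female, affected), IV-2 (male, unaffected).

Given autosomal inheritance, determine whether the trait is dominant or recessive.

dominant

III-2 and III-4 are both affected yet have an unaffected child IV-2. Under a recessive model two affected parents are homozygous and every child would be affected, so the trait cannot be recessive.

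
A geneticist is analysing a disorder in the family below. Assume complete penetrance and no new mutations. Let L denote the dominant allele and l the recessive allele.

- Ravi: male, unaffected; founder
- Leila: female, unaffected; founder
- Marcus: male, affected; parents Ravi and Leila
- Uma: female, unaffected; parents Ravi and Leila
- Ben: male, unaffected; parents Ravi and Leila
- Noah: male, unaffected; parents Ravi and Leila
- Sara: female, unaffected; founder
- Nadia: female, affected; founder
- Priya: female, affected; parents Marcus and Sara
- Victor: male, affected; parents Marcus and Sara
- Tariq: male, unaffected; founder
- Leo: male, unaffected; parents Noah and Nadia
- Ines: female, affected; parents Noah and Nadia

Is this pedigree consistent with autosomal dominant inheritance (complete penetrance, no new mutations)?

No

Under autosomal dominant, Marcus (affected, male) cannot arise from Ravi (unaffected) × Leila (unaffected).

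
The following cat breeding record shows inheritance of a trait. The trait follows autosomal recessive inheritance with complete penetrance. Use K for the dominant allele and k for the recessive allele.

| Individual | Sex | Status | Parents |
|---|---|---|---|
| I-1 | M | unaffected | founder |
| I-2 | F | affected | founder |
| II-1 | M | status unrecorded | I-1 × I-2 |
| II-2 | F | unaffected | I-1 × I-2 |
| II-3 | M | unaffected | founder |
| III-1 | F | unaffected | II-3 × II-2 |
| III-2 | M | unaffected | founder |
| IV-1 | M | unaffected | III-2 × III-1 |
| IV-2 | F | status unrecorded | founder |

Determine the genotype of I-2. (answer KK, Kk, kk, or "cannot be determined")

kk

I-2 is affected, so I-2 is kk.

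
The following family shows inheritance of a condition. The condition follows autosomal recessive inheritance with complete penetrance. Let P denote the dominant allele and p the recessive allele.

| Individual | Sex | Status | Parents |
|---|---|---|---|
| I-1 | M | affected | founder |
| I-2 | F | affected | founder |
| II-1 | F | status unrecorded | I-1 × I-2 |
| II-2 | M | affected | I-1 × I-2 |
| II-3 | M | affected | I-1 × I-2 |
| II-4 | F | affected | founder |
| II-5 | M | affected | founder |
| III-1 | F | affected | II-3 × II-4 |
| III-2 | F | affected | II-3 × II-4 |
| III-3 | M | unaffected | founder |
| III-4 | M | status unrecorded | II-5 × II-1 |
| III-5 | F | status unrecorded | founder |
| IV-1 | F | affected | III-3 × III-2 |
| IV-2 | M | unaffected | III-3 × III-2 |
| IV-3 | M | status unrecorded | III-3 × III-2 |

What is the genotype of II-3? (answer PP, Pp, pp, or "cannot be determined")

II-3 is affected, so II-3 is pp.

pp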